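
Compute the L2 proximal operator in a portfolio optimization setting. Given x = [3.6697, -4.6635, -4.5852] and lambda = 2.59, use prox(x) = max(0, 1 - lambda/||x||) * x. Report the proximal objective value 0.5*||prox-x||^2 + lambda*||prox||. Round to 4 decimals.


Step 1: Compute ||x||.
||x|| = 7.4993
Step 2: Compute scaling factor.
scale = max(0, 1 - 2.59/7.4993) = 0.6546
Step 3: prox(x) = [2.4023, -3.0529, -3.0016]
||prox(x)|| = 4.9093
Step 4: Proximal objective.
0.5*||prox-x||^2 = 3.3541
lambda*||prox|| = 12.7151
Total = 16.069


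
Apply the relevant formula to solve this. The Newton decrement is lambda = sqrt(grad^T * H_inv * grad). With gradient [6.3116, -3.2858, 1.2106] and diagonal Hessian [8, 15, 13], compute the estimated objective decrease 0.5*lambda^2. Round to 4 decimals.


Step 1: H is diagonal, so H^(-1) * g = [0.789, -0.2191, 0.0931].
Step 2: g^T H^(-1) g = sum_i g_i^2 / H_ii
  = (6.3116)^2/8 + (-3.2858)^2/15 + (1.2106)^2/13
  = 4.9795 + 0.7198 + 0.1127 = 5.812
Step 3: Objective decrease = 0.5 * g^T H^(-1) g = 2.906


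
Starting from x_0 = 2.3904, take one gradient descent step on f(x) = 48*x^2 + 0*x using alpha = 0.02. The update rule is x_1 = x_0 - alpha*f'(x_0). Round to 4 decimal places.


We compute the gradient at x_0 and apply the update.
f'(x) = 96*x + 0
f'(2.3904) = 96*2.3904 + 0 = 229.4784
x_1 = 2.3904 - 0.02*229.4784 = -2.1992


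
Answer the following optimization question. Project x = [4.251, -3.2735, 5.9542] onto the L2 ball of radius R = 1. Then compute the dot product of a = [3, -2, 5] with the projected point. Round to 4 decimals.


Step 1: Compute ||x|| (intermediates to 6 decimals).
||x|| = sqrt(4.251^2 + (-3.2735)^2 + 5.9542^2) = 8.014942
Step 2: Project.
Since ||x|| > R, scale = R/||x|| = 1/8.014942 = 0.124767, proj(x) = scale * x
proj(x) = [0.530385, -0.408425, 0.742888]
Step 3: Dot product.
a^T * proj(x) = 3*0.530385 - 2*(-0.408425) + 5*0.742888 = 6.1224


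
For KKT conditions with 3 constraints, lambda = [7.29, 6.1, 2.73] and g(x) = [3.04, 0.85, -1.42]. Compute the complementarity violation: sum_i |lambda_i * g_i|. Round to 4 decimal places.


KKT complementary slackness check:
lambda_1 * g_1 = 7.29 * 3.04 = 22.1616
lambda_2 * g_2 = 6.1 * 0.85 = 5.185
lambda_3 * g_3 = 2.73 * -1.42 = -3.8766
Total violation = 22.1616 + 5.185 + 3.8766 = 31.2232


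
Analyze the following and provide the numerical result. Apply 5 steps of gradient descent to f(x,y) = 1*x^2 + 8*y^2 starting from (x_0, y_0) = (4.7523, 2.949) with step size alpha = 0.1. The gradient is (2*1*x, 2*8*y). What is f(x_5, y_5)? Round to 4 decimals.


Gradient descent on f(x,y) = 1*x^2 + 8*y^2.
Starting point: (4.7523, 2.949), alpha = 0.1
Step 1: grad_x = 2*1*4.7523 = 9.5046, grad_y = 2*8*2.949 = 47.184
  x_1 = 4.7523 - 0.1*9.5046 = 3.8018
  y_1 = 2.949 - 0.1*47.184 = -1.7694
Step 2: grad_x = 2*1*3.8018 = 7.6037, grad_y = 2*8*-1.7694 = -28.3104
  x_2 = 3.8018 - 0.1*7.6037 = 3.0415
  y_2 = -1.7694 - 0.1*-28.3104 = 1.0616
Step 3: grad_x = 2*1*3.0415 = 6.0829, grad_y = 2*8*1.0616 = 16.9862
  x_3 = 3.0415 - 0.1*6.0829 = 2.4332
  y_3 = 1.0616 - 0.1*16.9862 = -0.637
Step 4: grad_x = 2*1*2.4332 = 4.8664, grad_y = 2*8*-0.637 = -10.1917
  x_4 = 2.4332 - 0.1*4.8664 = 1.9465
  y_4 = -0.637 - 0.1*-10.1917 = 0.3822
Step 5: grad_x = 2*1*1.9465 = 3.8931, grad_y = 2*8*0.3822 = 6.115
  x_5 = 1.9465 - 0.1*3.8931 = 1.5572
  y_5 = 0.3822 - 0.1*6.115 = -0.2293
f(1.5572, -0.2293) = 1*1.5572^2 + 8*(-0.2293)^2 = 2.8457


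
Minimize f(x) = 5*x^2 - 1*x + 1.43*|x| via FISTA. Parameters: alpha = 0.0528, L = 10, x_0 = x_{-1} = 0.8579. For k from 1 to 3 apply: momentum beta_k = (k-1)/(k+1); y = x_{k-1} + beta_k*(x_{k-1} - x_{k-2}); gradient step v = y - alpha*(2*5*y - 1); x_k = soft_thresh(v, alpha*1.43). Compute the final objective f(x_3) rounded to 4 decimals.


FISTA on f(x) = 5*x^2 - 1*x + 1.43*|x|
L = 10, alpha = 0.0528
Iteration 1: beta = 0.0, y = 0.8579 + 0.0*(0.8579 - 0.8579) = 0.8579
  grad(y) = 7.579, v = y - alpha*grad = 0.4577
  prox(v) = soft_thresh(0.4577, 0.0755) = 0.3822
Iteration 2: beta = 0.3333, y = 0.3822 + 0.3333*(0.3822 - 0.8579) = 0.2237
  grad(y) = 1.2367, v = y - alpha*grad = 0.1584
  prox(v) = soft_thresh(0.1584, 0.0755) = 0.0829
Iteration 3: beta = 0.5, y = 0.0829 + 0.5*(0.0829 - 0.3822) = -0.0668
  grad(y) = -1.6681, v = y - alpha*grad = 0.0213
  prox(v) = soft_thresh(0.0213, 0.0755) = 0.0
f(x_3) = 5*0.0^2 - 1*0.0 + 1.43*|0.0| = 0.0


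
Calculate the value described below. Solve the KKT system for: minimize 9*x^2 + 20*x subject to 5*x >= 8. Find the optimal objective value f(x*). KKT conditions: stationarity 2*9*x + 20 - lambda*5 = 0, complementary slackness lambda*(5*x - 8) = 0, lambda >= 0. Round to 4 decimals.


Step 1: Try lambda = 0 (constraint inactive).
x_unc = -20/(2*9) = -1.1111
Check: 5*-1.1111 = -5.5555 < 8 -- violated!
Step 2: Constraint must be active: 5*x = 8
x* = 8/5 = 1.6
lambda = (2*9*1.6 + 20)/5 = 9.76
Step 3: Compute optimal value.
f(x*) = 9*1.6^2 + 20*1.6 = 55.04


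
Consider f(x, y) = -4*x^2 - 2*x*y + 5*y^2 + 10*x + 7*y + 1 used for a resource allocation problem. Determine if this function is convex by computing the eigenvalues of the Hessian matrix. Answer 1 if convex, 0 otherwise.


The Hessian of f(x,y) = -4*x^2 - 2*x*y + 5*y^2 + 10*x + 7*y + 1 is:
H = [[-8, -2], [-2, 10]]
Trace = -8 + 10 = 2
Determinant = -8*10 - (-2)^2 = -84
Discriminant = (2)^2 - 4*-84 = 340.0
Eigenvalues: lambda_1 = -8.2195, lambda_2 = 10.2195
The function is not convex.

0


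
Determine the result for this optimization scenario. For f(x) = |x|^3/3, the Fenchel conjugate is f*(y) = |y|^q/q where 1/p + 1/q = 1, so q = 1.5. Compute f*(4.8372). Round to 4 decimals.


The conjugate exponent q satisfies 1/p + 1/q = 1.
p = 3, so q = 3/(3 - 1) = 1.5
|y|^q = 4.8372^1.5 = 10.6388
f*(4.8372) = 10.6388 / 1.5 = 7.0925


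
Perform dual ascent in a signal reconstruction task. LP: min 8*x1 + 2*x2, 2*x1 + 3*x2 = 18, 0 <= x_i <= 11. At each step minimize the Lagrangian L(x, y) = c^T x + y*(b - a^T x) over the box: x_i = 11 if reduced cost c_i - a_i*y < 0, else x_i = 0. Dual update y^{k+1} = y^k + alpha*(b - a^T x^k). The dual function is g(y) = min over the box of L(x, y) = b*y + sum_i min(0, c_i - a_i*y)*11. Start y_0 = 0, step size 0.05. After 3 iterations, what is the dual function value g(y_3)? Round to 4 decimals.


Dual ascent for LP: min 8*x1 + 2*x2, 2*x1 + 3*x2 = 18, 0 <= x_i <= 11
Step 1: y^k = 0.0, reduced costs: (8.0, 2.0)
  x^k = (0.0, 0.0), subgradient = b - a^T x = 18.0
  y^{k+1} = 0.0 + 0.05*18.0 = 0.9
Step 2: y^k = 0.9, reduced costs: (6.2, -0.7)
  x^k = (0.0, 11.0), subgradient = b - a^T x = -15.0
  y^{k+1} = 0.9 + 0.05*-15.0 = 0.15
Step 3: y^k = 0.15, reduced costs: (7.7, 1.55)
  x^k = (0.0, 0.0), subgradient = b - a^T x = 18.0
  y^{k+1} = 0.15 + 0.05*18.0 = 1.05
Dual objective at y_3 = 1.05: reduced costs (5.9, -1.15), box minimizer x = (0.0, 11.0)
g(y_3) = b*y + (c1 - a1*y)*x1 + (c2 - a2*y)*x2 = 18*1.05 + 5.9*0.0 + (-1.15)*11.0 = 18.9 + 0.0 - 12.65 = 6.25


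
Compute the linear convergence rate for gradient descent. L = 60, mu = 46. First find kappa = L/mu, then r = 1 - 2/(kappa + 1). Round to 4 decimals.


Step 1: Compute the condition number.
kappa = L/mu = 60/46 = 1.3043
Step 2: Compute the convergence rate.
r = 1 - 2/(kappa + 1) = 1 - 2*mu/(L + mu) = (L - mu)/(L + mu) = 14/106 = 0.1321


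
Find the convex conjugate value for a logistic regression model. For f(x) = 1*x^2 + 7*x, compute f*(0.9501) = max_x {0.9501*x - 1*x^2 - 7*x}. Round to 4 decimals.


f*(y) = sup_x {y*x - a*x^2 - b*x} = sup_x {(y-b)*x - a*x^2}
FOC: (y - b) - 2a*x = 0 => x* = (y - b)/(2a)
x* = (0.9501 - 7)/(2*1) = -3.025
f*(0.9501) = (y-b)^2/(4a) = (0.9501 - 7)^2/(4*1)
= 36.6013/4 = 9.1503


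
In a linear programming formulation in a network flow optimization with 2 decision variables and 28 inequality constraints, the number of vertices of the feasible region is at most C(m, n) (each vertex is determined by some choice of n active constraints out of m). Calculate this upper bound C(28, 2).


Each vertex corresponds to some choice of n active constraints out of m, so the number of vertices is at most C(m, n) = m! / (n!(m-n)!).
m = 28, n = 2
Numerator: 28 * 27
Denominator: 2! = 2
C(28, 2) = 378


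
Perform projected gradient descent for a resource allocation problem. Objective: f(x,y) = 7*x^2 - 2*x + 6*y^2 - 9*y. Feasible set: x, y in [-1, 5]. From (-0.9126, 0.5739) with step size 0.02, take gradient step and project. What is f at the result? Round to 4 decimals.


Step 1: Compute gradient at (-0.9126, 0.5739).
grad_x = 2*7*-0.9126 - 2 = -14.7764
grad_y = 2*6*0.5739 - 9 = -2.1132
Step 2: Gradient step.
x_raw = -0.9126 - 0.02*-14.7764 = -0.6171
y_raw = 0.5739 - 0.02*-2.1132 = 0.6162
Step 3: Project onto [-1, 5].
x_proj = clip(-0.6171) = -0.6171
y_proj = clip(0.6162) = 0.6162
Step 4: Evaluate f.
f(-0.6171, 0.6162) = 0.6321


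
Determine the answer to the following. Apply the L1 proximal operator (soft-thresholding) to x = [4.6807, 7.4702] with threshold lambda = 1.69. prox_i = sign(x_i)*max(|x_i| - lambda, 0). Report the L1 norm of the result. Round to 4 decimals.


Soft-thresholding with lambda = 1.69:
prox(4.6807) = sign(4.6807)*max(|4.6807| - 1.69, 0) = 2.9907
prox(7.4702) = sign(7.4702)*max(|7.4702| - 1.69, 0) = 5.7802
prox(x) = [2.9907, 5.7802]
||prox(x)||_1 = 2.9907 + 5.7802 = 8.7709


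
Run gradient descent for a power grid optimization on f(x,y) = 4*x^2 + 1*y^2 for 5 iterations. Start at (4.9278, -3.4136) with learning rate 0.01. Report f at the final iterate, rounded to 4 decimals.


Gradient descent on f(x,y) = 4*x^2 + 1*y^2.
Starting point: (4.9278, -3.4136), alpha = 0.01
Step 1: grad_x = 2*4*4.9278 = 39.4224, grad_y = 2*1*-3.4136 = -6.8272
  x_1 = 4.9278 - 0.01*39.4224 = 4.5336
  y_1 = -3.4136 - 0.01*-6.8272 = -3.3453
Step 2: grad_x = 2*4*4.5336 = 36.2686, grad_y = 2*1*-3.3453 = -6.6907
  x_2 = 4.5336 - 0.01*36.2686 = 4.1709
  y_2 = -3.3453 - 0.01*-6.6907 = -3.2784
Step 3: grad_x = 2*4*4.1709 = 33.3671, grad_y = 2*1*-3.2784 = -6.5568
  x_3 = 4.1709 - 0.01*33.3671 = 3.8372
  y_3 = -3.2784 - 0.01*-6.5568 = -3.2129
Step 4: grad_x = 2*4*3.8372 = 30.6977, grad_y = 2*1*-3.2129 = -6.4257
  x_4 = 3.8372 - 0.01*30.6977 = 3.5302
  y_4 = -3.2129 - 0.01*-6.4257 = -3.1486
Step 5: grad_x = 2*4*3.5302 = 28.2419, grad_y = 2*1*-3.1486 = -6.2972
  x_5 = 3.5302 - 0.01*28.2419 = 3.2478
  y_5 = -3.1486 - 0.01*-6.2972 = -3.0856
f(3.2478, -3.0856) = 4*3.2478^2 + 1*(-3.0856)^2 = 51.7145


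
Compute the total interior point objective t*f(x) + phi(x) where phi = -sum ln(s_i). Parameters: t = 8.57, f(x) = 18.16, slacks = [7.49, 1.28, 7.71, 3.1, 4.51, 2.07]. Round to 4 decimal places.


Step 1: Compute log-barrier.
ln values: [2.0136, 0.2469, 2.0425, 1.1314, 1.5063, 0.7275]
phi = -(2.0136 + 0.2469 + 2.0425 + 1.1314 + 1.5063 + 0.7275) = -7.6682
Step 2: Compute augmented objective.
t*f(x) = 8.57*18.16 = 155.6312
Total = 155.6312 - 7.6682 = 147.963


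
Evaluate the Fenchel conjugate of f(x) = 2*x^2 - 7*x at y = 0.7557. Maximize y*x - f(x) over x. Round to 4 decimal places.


f*(y) = sup_x {y*x - a*x^2 - b*x} = sup_x {(y-b)*x - a*x^2}
FOC: (y - b) - 2a*x = 0 => x* = (y - b)/(2a)
x* = (0.7557 + 7)/(2*2) = 1.9389
f*(0.7557) = (y-b)^2/(4a) = (0.7557 + 7)^2/(4*2)
= 60.1509/8 = 7.5189


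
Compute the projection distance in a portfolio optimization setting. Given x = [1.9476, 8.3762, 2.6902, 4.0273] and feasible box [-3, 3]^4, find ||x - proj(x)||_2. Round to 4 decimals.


Project each component onto [-3, 3].
clip(1.9476) = 1.9476, clip(8.3762) = 3.0, clip(2.6902) = 2.6902, clip(4.0273) = 3.0
Projection = [1.9476, 3.0, 2.6902, 3.0]
Squared diffs: [0.0, 28.9035, 0.0, 1.0553]
Distance = sqrt(29.9588) = 5.4735


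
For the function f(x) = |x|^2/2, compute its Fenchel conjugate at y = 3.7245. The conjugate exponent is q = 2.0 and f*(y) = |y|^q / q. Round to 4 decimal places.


The conjugate exponent q satisfies 1/p + 1/q = 1.
p = 2, so q = 2/(2 - 1) = 2.0
|y|^q = 3.7245^2.0 = 13.8719
f*(3.7245) = 13.8719 / 2.0 = 6.936


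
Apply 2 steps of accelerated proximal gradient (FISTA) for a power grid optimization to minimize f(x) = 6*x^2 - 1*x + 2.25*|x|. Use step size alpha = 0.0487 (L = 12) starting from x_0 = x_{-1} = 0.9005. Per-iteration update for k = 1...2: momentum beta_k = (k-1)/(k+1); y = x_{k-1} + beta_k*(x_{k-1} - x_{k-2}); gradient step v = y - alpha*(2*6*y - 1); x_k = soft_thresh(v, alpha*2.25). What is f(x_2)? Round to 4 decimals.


FISTA on f(x) = 6*x^2 - 1*x + 2.25*|x|
L = 12, alpha = 0.0487
Iteration 1: beta = 0.0, y = 0.9005 + 0.0*(0.9005 - 0.9005) = 0.9005
  grad(y) = 9.806, v = y - alpha*grad = 0.4229
  prox(v) = soft_thresh(0.4229, 0.1096) = 0.3134
Iteration 2: beta = 0.3333, y = 0.3134 + 0.3333*(0.3134 - 0.9005) = 0.1177
  grad(y) = 0.412, v = y - alpha*grad = 0.0976
  prox(v) = soft_thresh(0.0976, 0.1096) = 0.0
f(x_2) = 6*0.0^2 - 1*0.0 + 2.25*|0.0| = 0.0


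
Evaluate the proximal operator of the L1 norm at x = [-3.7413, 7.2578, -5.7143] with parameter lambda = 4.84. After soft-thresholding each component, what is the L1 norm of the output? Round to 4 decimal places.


Soft-thresholding with lambda = 4.84:
prox(-3.7413) = sign(-3.7413)*max(|-3.7413| - 4.84, 0) = 0.0
prox(7.2578) = sign(7.2578)*max(|7.2578| - 4.84, 0) = 2.4178
prox(-5.7143) = sign(-5.7143)*max(|-5.7143| - 4.84, 0) = -0.8743
prox(x) = [0.0, 2.4178, -0.8743]
||prox(x)||_1 = 0.0 + 2.4178 + 0.8743 = 3.2921


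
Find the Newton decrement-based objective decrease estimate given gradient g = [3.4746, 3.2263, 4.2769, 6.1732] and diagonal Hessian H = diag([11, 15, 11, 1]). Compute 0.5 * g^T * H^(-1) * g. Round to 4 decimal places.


Step 1: H is diagonal, so H^(-1) * g = [0.3159, 0.2151, 0.3888, 6.1732].
Step 2: g^T H^(-1) g = sum_i g_i^2 / H_ii
  = (3.4746)^2/11 + (3.2263)^2/15 + (4.2769)^2/11 + (6.1732)^2/1
  = 1.0975 + 0.6939 + 1.6629 + 38.1084 = 41.5628
Step 3: Objective decrease = 0.5 * g^T H^(-1) g = 20.7814


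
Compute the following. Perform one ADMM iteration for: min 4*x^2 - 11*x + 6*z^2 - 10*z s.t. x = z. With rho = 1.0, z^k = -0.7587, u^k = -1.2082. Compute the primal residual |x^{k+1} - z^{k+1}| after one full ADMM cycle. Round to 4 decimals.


ADMM iteration with rho = 1.0, z^k = -0.7587, u^k = -1.2082
Step 1: x-update.
Minimize 4*x^2 - 11*x + (1.0/2)*(x + 0.7587 - 1.2082)^2
FOC: (2*4 + 1.0)*x = 11 + 1.0*(-0.7587 + 1.2082)
x^{k+1} = 1.2722
Step 2: z-update.
Minimize 6*z^2 - 10*z + (1.0/2)*(1.2722 - z - 1.2082)^2
FOC: (2*6 + 1.0)*z = 10 + 1.0*(1.2722 - 1.2082)
z^{k+1} = 0.7742
Step 3: u-update.
u^{k+1} = -1.2082 + 1.2722 - 0.7742 = -0.7102
Step 4: Primal residual = |1.2722 - 0.7742| = 0.498


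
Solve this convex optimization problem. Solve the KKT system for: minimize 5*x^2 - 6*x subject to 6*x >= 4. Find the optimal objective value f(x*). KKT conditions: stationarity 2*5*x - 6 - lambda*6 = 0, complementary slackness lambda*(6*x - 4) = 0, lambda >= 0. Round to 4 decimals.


Step 1: Try lambda = 0 (constraint inactive).
x_unc = 6/(2*5) = 0.6
Check: 6*0.6 = 3.6 < 4 -- violated!
Step 2: Constraint must be active: 6*x = 4
x* = 4/6 = 2/3 = 0.6667 (rounded; the exact value 2/3 is used below)
lambda = (2*5*(2/3) - 6)/6 = 0.1111
Step 3: Compute optimal value.
f(x*) = 5*(2/3)^2 - 6*(2/3) = -1.7778


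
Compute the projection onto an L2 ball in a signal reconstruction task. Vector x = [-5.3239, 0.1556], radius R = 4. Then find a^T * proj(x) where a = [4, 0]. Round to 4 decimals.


Step 1: Compute ||x|| (intermediates to 6 decimals).
||x|| = sqrt((-5.3239)^2 + 0.1556^2) = 5.326173
Step 2: Project.
Since ||x|| > R, scale = R/||x|| = 4/5.326173 = 0.751008, proj(x) = scale * x
proj(x) = [-3.998291, 0.116857]
Step 3: Dot product.
a^T * proj(x) = 4*(-3.998291) + 0*0.116857 = -15.9932


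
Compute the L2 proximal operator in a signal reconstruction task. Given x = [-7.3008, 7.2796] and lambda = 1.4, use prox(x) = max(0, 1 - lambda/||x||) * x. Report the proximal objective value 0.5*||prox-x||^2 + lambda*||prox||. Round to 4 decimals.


Step 1: Compute ||x||.
||x|| = 10.3099
Step 2: Compute scaling factor.
scale = max(0, 1 - 1.4/10.3099) = 0.8642
Step 3: prox(x) = [-6.3094, 6.2911]
||prox(x)|| = 8.9099
Step 4: Proximal objective.
0.5*||prox-x||^2 = 0.98
lambda*||prox|| = 12.4739
Total = 13.4539


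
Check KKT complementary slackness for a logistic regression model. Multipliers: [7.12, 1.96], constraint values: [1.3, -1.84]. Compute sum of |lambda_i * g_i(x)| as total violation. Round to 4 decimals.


KKT complementary slackness check:
lambda_1 * g_1 = 7.12 * 1.3 = 9.256
lambda_2 * g_2 = 1.96 * -1.84 = -3.6064
Total violation = 9.256 + 3.6064 = 12.8624


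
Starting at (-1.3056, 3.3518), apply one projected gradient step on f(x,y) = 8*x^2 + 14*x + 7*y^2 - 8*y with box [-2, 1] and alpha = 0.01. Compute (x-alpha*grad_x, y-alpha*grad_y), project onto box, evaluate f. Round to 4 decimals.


Step 1: Compute gradient at (-1.3056, 3.3518).
grad_x = 2*8*-1.3056 + 14 = -6.8896
grad_y = 2*7*3.3518 - 8 = 38.9252
Step 2: Gradient step.
x_raw = -1.3056 - 0.01*-6.8896 = -1.2367
y_raw = 3.3518 - 0.01*38.9252 = 2.9625
Step 3: Project onto [-2, 1].
x_proj = clip(-1.2367) = -1.2367
y_proj = clip(2.9625) = 1.0
Step 4: Evaluate f.
f(-1.2367, 1.0) = -6.0784


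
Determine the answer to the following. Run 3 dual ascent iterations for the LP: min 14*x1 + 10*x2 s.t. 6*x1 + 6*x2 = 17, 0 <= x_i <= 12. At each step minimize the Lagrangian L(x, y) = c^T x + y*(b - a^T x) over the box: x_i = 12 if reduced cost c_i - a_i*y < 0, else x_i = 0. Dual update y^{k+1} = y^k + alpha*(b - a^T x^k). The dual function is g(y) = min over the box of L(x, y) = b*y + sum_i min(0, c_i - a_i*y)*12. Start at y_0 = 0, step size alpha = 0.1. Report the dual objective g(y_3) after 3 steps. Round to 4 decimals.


Dual ascent for LP: min 14*x1 + 10*x2, 6*x1 + 6*x2 = 17, 0 <= x_i <= 12
Step 1: y^k = 0.0, reduced costs: (14.0, 10.0)
  x^k = (0.0, 0.0), subgradient = b - a^T x = 17.0
  y^{k+1} = 0.0 + 0.1*17.0 = 1.7
Step 2: y^k = 1.7, reduced costs: (3.8, -0.2)
  x^k = (0.0, 12.0), subgradient = b - a^T x = -55.0
  y^{k+1} = 1.7 + 0.1*-55.0 = -3.8
Step 3: y^k = -3.8, reduced costs: (36.8, 32.8)
  x^k = (0.0, 0.0), subgradient = b - a^T x = 17.0
  y^{k+1} = -3.8 + 0.1*17.0 = -2.1
Dual objective at y_3 = -2.1: reduced costs (26.6, 22.6), box minimizer x = (0.0, 0.0)
g(y_3) = b*y + (c1 - a1*y)*x1 + (c2 - a2*y)*x2 = 17*(-2.1) + 26.6*0.0 + 22.6*0.0 = -35.7 + 0.0 + 0.0 = -35.7


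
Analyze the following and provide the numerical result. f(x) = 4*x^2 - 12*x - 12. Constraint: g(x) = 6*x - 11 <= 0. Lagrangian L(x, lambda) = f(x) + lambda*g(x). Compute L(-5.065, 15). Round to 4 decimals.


Step 1: Evaluate f(x).
f(-5.065) = 4*(-5.065)^2 - 12*(-5.065) - 12 = 151.3969
Step 2: Evaluate g(x).
g(-5.065) = 6*-5.065 - 11 = -41.39
Step 3: Compute Lagrangian.
L = 151.3969 + 15*-41.39 = -469.4531


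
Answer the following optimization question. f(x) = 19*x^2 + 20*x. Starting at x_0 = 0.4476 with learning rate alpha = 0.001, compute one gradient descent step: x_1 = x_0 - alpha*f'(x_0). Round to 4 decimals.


We compute the gradient at x_0 and apply the update.
f'(x) = 38*x + 20
f'(0.4476) = 38*0.4476 + 20 = 37.0088
x_1 = 0.4476 - 0.001*37.0088 = 0.4106


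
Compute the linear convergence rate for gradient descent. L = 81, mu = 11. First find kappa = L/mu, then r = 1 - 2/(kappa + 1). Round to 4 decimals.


Step 1: Compute the condition number.
kappa = L/mu = 81/11 = 7.3636
Step 2: Compute the convergence rate.
r = 1 - 2/(kappa + 1) = 1 - 2*mu/(L + mu) = (L - mu)/(L + mu) = 70/92 = 0.7609


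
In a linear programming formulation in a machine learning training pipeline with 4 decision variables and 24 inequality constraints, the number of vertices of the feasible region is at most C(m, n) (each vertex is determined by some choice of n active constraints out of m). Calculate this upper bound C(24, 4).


Each vertex corresponds to some choice of n active constraints out of m, so the number of vertices is at most C(m, n) = m! / (n!(m-n)!).
m = 24, n = 4
Numerator: 24 * 23 * 22 * 21
Denominator: 4! = 24
C(24, 4) = 10626


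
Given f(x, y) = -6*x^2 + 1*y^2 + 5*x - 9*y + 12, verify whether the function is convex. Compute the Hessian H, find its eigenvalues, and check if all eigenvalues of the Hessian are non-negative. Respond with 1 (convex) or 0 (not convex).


The Hessian of f(x,y) = -6*x^2 + 1*y^2 + 5*x - 9*y + 12 is:
H = [[-12, 0], [0, 2]]
Trace = -12 + 2 = -10
Determinant = -12*2 - (0)^2 = -24
Discriminant = (-10)^2 - 4*-24 = 196.0
Eigenvalues: lambda_1 = -12.0, lambda_2 = 2.0
The function is not convex.

0


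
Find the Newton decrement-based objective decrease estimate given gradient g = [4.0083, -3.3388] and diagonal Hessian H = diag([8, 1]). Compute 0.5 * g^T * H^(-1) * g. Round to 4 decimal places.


Step 1: H is diagonal, so H^(-1) * g = [0.501, -3.3388].
Step 2: g^T H^(-1) g = sum_i g_i^2 / H_ii
  = (4.0083)^2/8 + (-3.3388)^2/1
  = 2.0083 + 11.1476 = 13.1559
Step 3: Objective decrease = 0.5 * g^T H^(-1) g = 6.5779


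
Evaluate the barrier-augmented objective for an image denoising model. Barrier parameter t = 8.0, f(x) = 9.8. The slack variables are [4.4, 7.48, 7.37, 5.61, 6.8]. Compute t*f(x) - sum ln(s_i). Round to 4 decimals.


Step 1: Compute log-barrier.
ln values: [1.4816, 2.0122, 1.9974, 1.7246, 1.9169]
phi = -(1.4816 + 2.0122 + 1.9974 + 1.7246 + 1.9169) = -9.1327
Step 2: Compute augmented objective.
t*f(x) = 8.0*9.8 = 78.4
Total = 78.4 - 9.1327 = 69.2673


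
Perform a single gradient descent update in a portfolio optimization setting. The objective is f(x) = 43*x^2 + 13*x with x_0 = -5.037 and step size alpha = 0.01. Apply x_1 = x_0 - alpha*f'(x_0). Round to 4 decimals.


We compute the gradient at x_0 and apply the update.
f'(x) = 86*x + 13
f'(-5.037) = 86*-5.037 + 13 = -420.182
x_1 = -5.037 - 0.01*-420.182 = -0.8352


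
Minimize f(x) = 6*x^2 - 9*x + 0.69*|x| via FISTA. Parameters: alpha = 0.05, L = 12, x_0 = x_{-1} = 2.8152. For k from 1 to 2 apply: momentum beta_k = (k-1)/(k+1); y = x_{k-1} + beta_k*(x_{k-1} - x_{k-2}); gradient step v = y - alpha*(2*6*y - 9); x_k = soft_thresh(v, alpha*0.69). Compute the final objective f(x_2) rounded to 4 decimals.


FISTA on f(x) = 6*x^2 - 9*x + 0.69*|x|
L = 12, alpha = 0.05
Iteration 1: beta = 0.0, y = 2.8152 + 0.0*(2.8152 - 2.8152) = 2.8152
  grad(y) = 24.7824, v = y - alpha*grad = 1.5761
  prox(v) = soft_thresh(1.5761, 0.0345) = 1.5416
Iteration 2: beta = 0.3333, y = 1.5416 + 0.3333*(1.5416 - 2.8152) = 1.117
  grad(y) = 4.4045, v = y - alpha*grad = 0.8968
  prox(v) = soft_thresh(0.8968, 0.0345) = 0.8623
f(x_2) = 6*0.8623^2 - 9*0.8623 + 0.69*|0.8623| = -2.7043


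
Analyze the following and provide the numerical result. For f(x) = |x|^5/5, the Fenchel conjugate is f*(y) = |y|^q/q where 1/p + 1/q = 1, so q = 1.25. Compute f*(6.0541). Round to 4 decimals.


The conjugate exponent q satisfies 1/p + 1/q = 1.
p = 5, so q = 5/(5 - 1) = 1.25
|y|^q = 6.0541^1.25 = 9.4965
f*(6.0541) = 9.4965 / 1.25 = 7.5972


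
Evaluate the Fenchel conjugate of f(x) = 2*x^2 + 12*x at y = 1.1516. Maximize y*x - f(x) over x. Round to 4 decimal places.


f*(y) = sup_x {y*x - a*x^2 - b*x} = sup_x {(y-b)*x - a*x^2}
FOC: (y - b) - 2a*x = 0 => x* = (y - b)/(2a)
x* = (1.1516 - 12)/(2*2) = -2.7121
f*(1.1516) = (y-b)^2/(4a) = (1.1516 - 12)^2/(4*2)
= 117.6878/8 = 14.711


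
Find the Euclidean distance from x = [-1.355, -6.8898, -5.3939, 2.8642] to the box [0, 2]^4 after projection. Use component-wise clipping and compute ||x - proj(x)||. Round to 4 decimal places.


Project each component onto [0, 2].
clip(-1.355) = 0.0, clip(-6.8898) = 0.0, clip(-5.3939) = 0.0, clip(2.8642) = 2.0
Projection = [0.0, 0.0, 0.0, 2.0]
Squared diffs: [1.836, 47.4693, 29.0942, 0.7468]
Distance = sqrt(79.1463) = 8.8964


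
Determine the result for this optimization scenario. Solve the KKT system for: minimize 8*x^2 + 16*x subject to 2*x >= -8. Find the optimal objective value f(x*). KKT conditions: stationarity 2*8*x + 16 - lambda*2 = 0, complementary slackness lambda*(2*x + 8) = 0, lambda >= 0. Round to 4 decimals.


Step 1: Try lambda = 0 (constraint inactive).
Stationarity: 2*8*x + 16 = 0
x* = -16/(2*8) = -1.0
Check constraint: 2*-1.0 = -2.0 >= -8 -- satisfied.
Step 2: Compute optimal value.
f(x*) = 8*(-1.0)^2 + 16*(-1.0) = -8.0


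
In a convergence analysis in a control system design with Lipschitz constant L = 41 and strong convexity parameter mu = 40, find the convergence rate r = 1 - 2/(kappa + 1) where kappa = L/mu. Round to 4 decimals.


Step 1: Compute the condition number.
kappa = L/mu = 41/40 = 1.025
Step 2: Compute the convergence rate.
r = 1 - 2/(kappa + 1) = 1 - 2*mu/(L + mu) = (L - mu)/(L + mu) = 1/81 = 0.0123


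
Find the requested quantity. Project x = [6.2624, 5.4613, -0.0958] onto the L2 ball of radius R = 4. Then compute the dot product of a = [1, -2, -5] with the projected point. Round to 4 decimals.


Step 1: Compute ||x|| (intermediates to 6 decimals).
||x|| = sqrt(6.2624^2 + 5.4613^2 + (-0.0958)^2) = 8.309791
Step 2: Project.
Since ||x|| > R, scale = R/||x|| = 4/8.309791 = 0.48136, proj(x) = scale * x
proj(x) = [3.014469, 2.628851, -0.046114]
Step 3: Dot product.
a^T * proj(x) = 1*3.014469 - 2*2.628851 - 5*(-0.046114) = -2.0127


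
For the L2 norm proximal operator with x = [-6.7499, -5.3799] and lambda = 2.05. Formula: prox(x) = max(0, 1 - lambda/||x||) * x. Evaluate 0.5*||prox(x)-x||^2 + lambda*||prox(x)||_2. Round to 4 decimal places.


Step 1: Compute ||x||.
||x|| = 8.6316
Step 2: Compute scaling factor.
scale = max(0, 1 - 2.05/8.6316) = 0.7625
Step 3: prox(x) = [-5.1468, -4.1022]
||prox(x)|| = 6.5816
Step 4: Proximal objective.
0.5*||prox-x||^2 = 2.1013
lambda*||prox|| = 13.4923
Total = 15.5935


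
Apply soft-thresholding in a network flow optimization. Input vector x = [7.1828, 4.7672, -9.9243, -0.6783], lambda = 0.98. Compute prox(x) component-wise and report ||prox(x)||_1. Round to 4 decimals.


Soft-thresholding with lambda = 0.98:
prox(7.1828) = sign(7.1828)*max(|7.1828| - 0.98, 0) = 6.2028
prox(4.7672) = sign(4.7672)*max(|4.7672| - 0.98, 0) = 3.7872
prox(-9.9243) = sign(-9.9243)*max(|-9.9243| - 0.98, 0) = -8.9443
prox(-0.6783) = sign(-0.6783)*max(|-0.6783| - 0.98, 0) = 0.0
prox(x) = [6.2028, 3.7872, -8.9443, 0.0]
||prox(x)||_1 = 6.2028 + 3.7872 + 8.9443 + 0.0 = 18.9343


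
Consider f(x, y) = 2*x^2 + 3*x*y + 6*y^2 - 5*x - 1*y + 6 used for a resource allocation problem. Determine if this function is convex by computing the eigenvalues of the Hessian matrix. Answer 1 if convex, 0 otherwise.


The Hessian of f(x,y) = 2*x^2 + 3*x*y + 6*y^2 - 5*x - 1*y + 6 is:
H = [[4, 3], [3, 12]]
Trace = 4 + 12 = 16
Determinant = 4*12 - (3)^2 = 39
Discriminant = (16)^2 - 4*39 = 100.0
Eigenvalues: lambda_1 = 3.0, lambda_2 = 13.0
The function is convex.

1


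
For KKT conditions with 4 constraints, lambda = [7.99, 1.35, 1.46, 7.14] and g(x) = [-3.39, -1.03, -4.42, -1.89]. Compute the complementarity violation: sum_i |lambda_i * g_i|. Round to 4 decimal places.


KKT complementary slackness check:
lambda_1 * g_1 = 7.99 * -3.39 = -27.0861
lambda_2 * g_2 = 1.35 * -1.03 = -1.3905
lambda_3 * g_3 = 1.46 * -4.42 = -6.4532
lambda_4 * g_4 = 7.14 * -1.89 = -13.4946
Total violation = 27.0861 + 1.3905 + 6.4532 + 13.4946 = 48.4244


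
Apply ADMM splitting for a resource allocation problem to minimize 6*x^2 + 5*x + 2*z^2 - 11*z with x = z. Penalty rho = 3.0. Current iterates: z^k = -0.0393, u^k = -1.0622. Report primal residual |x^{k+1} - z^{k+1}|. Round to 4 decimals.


ADMM iteration with rho = 3.0, z^k = -0.0393, u^k = -1.0622
Step 1: x-update.
Minimize 6*x^2 + 5*x + (3.0/2)*(x + 0.0393 - 1.0622)^2
FOC: (2*6 + 3.0)*x = -5 + 3.0*(-0.0393 + 1.0622)
x^{k+1} = -0.1288
Step 2: z-update.
Minimize 2*z^2 - 11*z + (3.0/2)*(-0.1288 - z - 1.0622)^2
FOC: (2*2 + 3.0)*z = 11 + 3.0*(-0.1288 - 1.0622)
z^{k+1} = 1.061
Step 3: u-update.
u^{k+1} = -1.0622 - 0.1288 - 1.061 = -2.252
Step 4: Primal residual = |-0.1288 - 1.061| = 1.1898


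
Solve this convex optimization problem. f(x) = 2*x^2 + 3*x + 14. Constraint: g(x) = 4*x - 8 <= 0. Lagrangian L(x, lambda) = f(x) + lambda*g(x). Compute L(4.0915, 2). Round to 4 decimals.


Step 1: Evaluate f(x).
f(4.0915) = 2*4.0915^2 + 3*4.0915 + 14 = 59.7552
Step 2: Evaluate g(x).
g(4.0915) = 4*4.0915 - 8 = 8.366
Step 3: Compute Lagrangian.
L = 59.7552 + 2*8.366 = 76.4872


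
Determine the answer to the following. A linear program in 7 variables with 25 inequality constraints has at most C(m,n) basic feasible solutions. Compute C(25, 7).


Each vertex corresponds to some choice of n active constraints out of m, so the number of vertices is at most C(m, n) = m! / (n!(m-n)!).
m = 25, n = 7
Numerator: 25 * 24 * 23 * 22 * 21 * 20 * 19
Denominator: 7! = 5040
C(25, 7) = 480700


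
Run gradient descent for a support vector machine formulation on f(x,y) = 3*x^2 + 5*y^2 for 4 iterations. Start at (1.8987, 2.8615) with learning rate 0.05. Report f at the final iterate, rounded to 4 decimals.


Gradient descent on f(x,y) = 3*x^2 + 5*y^2.
Starting point: (1.8987, 2.8615), alpha = 0.05
Step 1: grad_x = 2*3*1.8987 = 11.3922, grad_y = 2*5*2.8615 = 28.615
  x_1 = 1.8987 - 0.05*11.3922 = 1.3291
  y_1 = 2.8615 - 0.05*28.615 = 1.4308
Step 2: grad_x = 2*3*1.3291 = 7.9745, grad_y = 2*5*1.4308 = 14.3075
  x_2 = 1.3291 - 0.05*7.9745 = 0.9304
  y_2 = 1.4308 - 0.05*14.3075 = 0.7154
Step 3: grad_x = 2*3*0.9304 = 5.5822, grad_y = 2*5*0.7154 = 7.1538
  x_3 = 0.9304 - 0.05*5.5822 = 0.6513
  y_3 = 0.7154 - 0.05*7.1538 = 0.3577
Step 4: grad_x = 2*3*0.6513 = 3.9075, grad_y = 2*5*0.3577 = 3.5769
  x_4 = 0.6513 - 0.05*3.9075 = 0.4559
  y_4 = 0.3577 - 0.05*3.5769 = 0.1788
f(0.4559, 0.1788) = 3*0.4559^2 + 5*0.1788^2 = 0.7834


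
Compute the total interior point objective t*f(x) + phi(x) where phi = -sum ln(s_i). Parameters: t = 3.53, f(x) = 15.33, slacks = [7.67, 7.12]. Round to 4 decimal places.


Step 1: Compute log-barrier.
ln values: [2.0373, 1.9629]
phi = -(2.0373 + 1.9629) = -4.0002
Step 2: Compute augmented objective.
t*f(x) = 3.53*15.33 = 54.1149
Total = 54.1149 - 4.0002 = 50.1147


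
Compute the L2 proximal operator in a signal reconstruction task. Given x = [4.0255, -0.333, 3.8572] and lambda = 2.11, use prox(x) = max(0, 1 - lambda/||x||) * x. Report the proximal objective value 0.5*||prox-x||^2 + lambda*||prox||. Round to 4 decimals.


Step 1: Compute ||x||.
||x|| = 5.5851
Step 2: Compute scaling factor.
scale = max(0, 1 - 2.11/5.5851) = 0.6222
Step 3: prox(x) = [2.5047, -0.2072, 2.4]
||prox(x)|| = 3.4751
Step 4: Proximal objective.
0.5*||prox-x||^2 = 2.2261
lambda*||prox|| = 7.3325
Total = 9.5585


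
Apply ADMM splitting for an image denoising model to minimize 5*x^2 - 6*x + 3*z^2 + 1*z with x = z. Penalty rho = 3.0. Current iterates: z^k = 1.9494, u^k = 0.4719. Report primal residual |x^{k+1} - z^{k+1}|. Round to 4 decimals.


ADMM iteration with rho = 3.0, z^k = 1.9494, u^k = 0.4719
Step 1: x-update.
Minimize 5*x^2 - 6*x + (3.0/2)*(x - 1.9494 + 0.4719)^2
FOC: (2*5 + 3.0)*x = 6 + 3.0*(1.9494 - 0.4719)
x^{k+1} = 0.8025
Step 2: z-update.
Minimize 3*z^2 + 1*z + (3.0/2)*(0.8025 - z + 0.4719)^2
FOC: (2*3 + 3.0)*z = -1 + 3.0*(0.8025 + 0.4719)
z^{k+1} = 0.3137
Step 3: u-update.
u^{k+1} = 0.4719 + 0.8025 - 0.3137 = 0.9607
Step 4: Primal residual = |0.8025 - 0.3137| = 0.4888


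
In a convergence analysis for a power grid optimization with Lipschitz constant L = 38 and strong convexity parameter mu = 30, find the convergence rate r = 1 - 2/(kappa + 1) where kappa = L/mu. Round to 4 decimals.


Step 1: Compute the condition number.
kappa = L/mu = 38/30 = 1.2667
Step 2: Compute the convergence rate.
r = 1 - 2/(kappa + 1) = 1 - 2*mu/(L + mu) = (L - mu)/(L + mu) = 8/68 = 0.1176


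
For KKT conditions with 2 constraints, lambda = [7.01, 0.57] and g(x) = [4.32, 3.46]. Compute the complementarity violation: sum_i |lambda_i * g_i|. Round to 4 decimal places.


KKT complementary slackness check:
lambda_1 * g_1 = 7.01 * 4.32 = 30.2832
lambda_2 * g_2 = 0.57 * 3.46 = 1.9722
Total violation = 30.2832 + 1.9722 = 32.2554


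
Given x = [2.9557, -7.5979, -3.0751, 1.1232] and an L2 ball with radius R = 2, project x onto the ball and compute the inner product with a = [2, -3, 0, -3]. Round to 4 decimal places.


Step 1: Compute ||x|| (intermediates to 6 decimals).
||x|| = sqrt(2.9557^2 + (-7.5979)^2 + (-3.0751)^2 + 1.1232^2) = 8.785332
Step 2: Project.
Since ||x|| > R, scale = R/||x|| = 2/8.785332 = 0.227652, proj(x) = scale * x
proj(x) = [0.672871, -1.729677, -0.700053, 0.255699]
Step 3: Dot product.
a^T * proj(x) = 2*0.672871 - 3*(-1.729677) + 0*(-0.700053) - 3*0.255699 = 5.7677


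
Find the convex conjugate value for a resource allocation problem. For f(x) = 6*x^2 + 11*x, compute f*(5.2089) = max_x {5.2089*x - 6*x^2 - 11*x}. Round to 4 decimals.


f*(y) = sup_x {y*x - a*x^2 - b*x} = sup_x {(y-b)*x - a*x^2}
FOC: (y - b) - 2a*x = 0 => x* = (y - b)/(2a)
x* = (5.2089 - 11)/(2*6) = -0.4826
f*(5.2089) = (y-b)^2/(4a) = (5.2089 - 11)^2/(4*6)
= 33.5368/24 = 1.3974


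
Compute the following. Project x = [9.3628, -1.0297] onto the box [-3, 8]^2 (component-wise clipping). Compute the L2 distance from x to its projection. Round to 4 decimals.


Project each component onto [-3, 8].
clip(9.3628) = 8.0, clip(-1.0297) = -1.0297
Projection = [8.0, -1.0297]
Squared diffs: [1.8572, 0.0]
Distance = sqrt(1.8572) = 1.3628


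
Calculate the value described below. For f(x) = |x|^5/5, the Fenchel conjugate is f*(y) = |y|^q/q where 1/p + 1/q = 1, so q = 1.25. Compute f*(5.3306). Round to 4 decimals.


The conjugate exponent q satisfies 1/p + 1/q = 1.
p = 5, so q = 5/(5 - 1) = 1.25
|y|^q = 5.3306^1.25 = 8.0997
f*(5.3306) = 8.0997 / 1.25 = 6.4798


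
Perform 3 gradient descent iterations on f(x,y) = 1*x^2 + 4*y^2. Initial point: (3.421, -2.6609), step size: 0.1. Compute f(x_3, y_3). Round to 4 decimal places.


Gradient descent on f(x,y) = 1*x^2 + 4*y^2.
Starting point: (3.421, -2.6609), alpha = 0.1
Step 1: grad_x = 2*1*3.421 = 6.842, grad_y = 2*4*-2.6609 = -21.2872
  x_1 = 3.421 - 0.1*6.842 = 2.7368
  y_1 = -2.6609 - 0.1*-21.2872 = -0.5322
Step 2: grad_x = 2*1*2.7368 = 5.4736, grad_y = 2*4*-0.5322 = -4.2574
  x_2 = 2.7368 - 0.1*5.4736 = 2.1894
  y_2 = -0.5322 - 0.1*-4.2574 = -0.1064
Step 3: grad_x = 2*1*2.1894 = 4.3789, grad_y = 2*4*-0.1064 = -0.8515
  x_3 = 2.1894 - 0.1*4.3789 = 1.7516
  y_3 = -0.1064 - 0.1*-0.8515 = -0.0213
f(1.7516, -0.0213) = 1*1.7516^2 + 4*(-0.0213)^2 = 3.0697


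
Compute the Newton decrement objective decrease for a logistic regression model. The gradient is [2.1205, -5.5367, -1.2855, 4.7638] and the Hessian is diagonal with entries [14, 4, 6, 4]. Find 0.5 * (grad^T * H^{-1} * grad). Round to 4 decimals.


Step 1: H is diagonal, so H^(-1) * g = [0.1515, -1.3842, -0.2143, 1.191].
Step 2: g^T H^(-1) g = sum_i g_i^2 / H_ii
  = (2.1205)^2/14 + (-5.5367)^2/4 + (-1.2855)^2/6 + (4.7638)^2/4
  = 0.3212 + 7.6638 + 0.2754 + 5.6734 = 13.9338
Step 3: Objective decrease = 0.5 * g^T H^(-1) g = 6.9669


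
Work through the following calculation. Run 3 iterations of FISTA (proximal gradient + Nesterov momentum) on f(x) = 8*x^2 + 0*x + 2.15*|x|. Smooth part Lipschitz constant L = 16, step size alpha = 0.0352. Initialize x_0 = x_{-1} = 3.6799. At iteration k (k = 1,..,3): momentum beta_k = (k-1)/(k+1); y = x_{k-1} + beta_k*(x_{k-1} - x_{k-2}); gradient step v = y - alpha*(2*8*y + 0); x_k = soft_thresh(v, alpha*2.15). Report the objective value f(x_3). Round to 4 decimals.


FISTA on f(x) = 8*x^2 + 0*x + 2.15*|x|
L = 16, alpha = 0.0352
Iteration 1: beta = 0.0, y = 3.6799 + 0.0*(3.6799 - 3.6799) = 3.6799
  grad(y) = 58.8784, v = y - alpha*grad = 1.6074
  prox(v) = soft_thresh(1.6074, 0.0757) = 1.5317
Iteration 2: beta = 0.3333, y = 1.5317 + 0.3333*(1.5317 - 3.6799) = 0.8156
  grad(y) = 13.0501, v = y - alpha*grad = 0.3563
  prox(v) = soft_thresh(0.3563, 0.0757) = 0.2806
Iteration 3: beta = 0.5, y = 0.2806 + 0.5*(0.2806 - 1.5317) = -0.345
  grad(y) = -5.5195, v = y - alpha*grad = -0.1507
  prox(v) = soft_thresh(-0.1507, 0.0757) = -0.075
f(x_3) = 8*(-0.075)^2 + 0*(-0.075) + 2.15*|-0.075| = 0.2063


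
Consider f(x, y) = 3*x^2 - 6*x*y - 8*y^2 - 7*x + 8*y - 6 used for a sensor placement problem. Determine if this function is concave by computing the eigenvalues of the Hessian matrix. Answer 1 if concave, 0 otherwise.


The Hessian of f(x,y) = 3*x^2 - 6*x*y - 8*y^2 - 7*x + 8*y - 6 is:
H = [[6, -6], [-6, -16]]
Trace = 6 - 16 = -10
Determinant = 6*-16 - (-6)^2 = -132
Discriminant = (-10)^2 - 4*-132 = 628.0
Eigenvalues: lambda_1 = -17.53, lambda_2 = 7.53
The function is not concave.

0


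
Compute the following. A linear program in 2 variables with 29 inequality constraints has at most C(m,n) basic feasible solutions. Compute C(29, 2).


Each vertex corresponds to some choice of n active constraints out of m, so the number of vertices is at most C(m, n) = m! / (n!(m-n)!).
m = 29, n = 2
Numerator: 29 * 28
Denominator: 2! = 2
C(29, 2) = 406


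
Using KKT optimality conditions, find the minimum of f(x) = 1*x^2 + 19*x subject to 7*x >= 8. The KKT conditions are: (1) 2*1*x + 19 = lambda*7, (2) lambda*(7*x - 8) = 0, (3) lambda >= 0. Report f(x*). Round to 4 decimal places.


Step 1: Try lambda = 0 (constraint inactive).
x_unc = -19/(2*1) = -9.5
Check: 7*-9.5 = -66.5 < 8 -- violated!
Step 2: Constraint must be active: 7*x = 8
x* = 8/7 = 1.1429 (rounded; the exact value 8/7 is used below)
lambda = (2*1*(8/7) + 19)/7 = 3.0408
Step 3: Compute optimal value.
f(x*) = 1*(8/7)^2 + 19*(8/7) = 23.0204


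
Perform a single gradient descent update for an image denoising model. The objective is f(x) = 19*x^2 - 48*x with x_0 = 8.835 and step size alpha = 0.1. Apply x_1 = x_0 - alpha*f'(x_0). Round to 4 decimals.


We compute the gradient at x_0 and apply the update.
f'(x) = 38*x - 48
f'(8.835) = 38*8.835 - 48 = 287.73
x_1 = 8.835 - 0.1*287.73 = -19.938


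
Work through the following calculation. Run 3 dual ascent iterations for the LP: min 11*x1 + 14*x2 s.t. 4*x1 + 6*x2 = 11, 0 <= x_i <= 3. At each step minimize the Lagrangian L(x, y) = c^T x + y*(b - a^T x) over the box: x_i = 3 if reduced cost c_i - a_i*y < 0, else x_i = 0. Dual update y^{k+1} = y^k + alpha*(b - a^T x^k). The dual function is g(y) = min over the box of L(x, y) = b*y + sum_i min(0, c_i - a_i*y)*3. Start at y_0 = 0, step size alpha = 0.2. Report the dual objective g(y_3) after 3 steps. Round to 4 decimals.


Dual ascent for LP: min 11*x1 + 14*x2, 4*x1 + 6*x2 = 11, 0 <= x_i <= 3
Step 1: y^k = 0.0, reduced costs: (11.0, 14.0)
  x^k = (0.0, 0.0), subgradient = b - a^T x = 11.0
  y^{k+1} = 0.0 + 0.2*11.0 = 2.2
Step 2: y^k = 2.2, reduced costs: (2.2, 0.8)
  x^k = (0.0, 0.0), subgradient = b - a^T x = 11.0
  y^{k+1} = 2.2 + 0.2*11.0 = 4.4
Step 3: y^k = 4.4, reduced costs: (-6.6, -12.4)
  x^k = (3.0, 3.0), subgradient = b - a^T x = -19.0
  y^{k+1} = 4.4 + 0.2*-19.0 = 0.6
Dual objective at y_3 = 0.6: reduced costs (8.6, 10.4), box minimizer x = (0.0, 0.0)
g(y_3) = b*y + (c1 - a1*y)*x1 + (c2 - a2*y)*x2 = 11*0.6 + 8.6*0.0 + 10.4*0.0 = 6.6 + 0.0 + 0.0 = 6.6


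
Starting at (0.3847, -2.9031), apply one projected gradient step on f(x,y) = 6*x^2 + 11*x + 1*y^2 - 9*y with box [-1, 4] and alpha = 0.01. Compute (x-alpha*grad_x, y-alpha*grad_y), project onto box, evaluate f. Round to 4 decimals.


Step 1: Compute gradient at (0.3847, -2.9031).
grad_x = 2*6*0.3847 + 11 = 15.6164
grad_y = 2*1*-2.9031 - 9 = -14.8062
Step 2: Gradient step.
x_raw = 0.3847 - 0.01*15.6164 = 0.2285
y_raw = -2.9031 - 0.01*-14.8062 = -2.755
Step 3: Project onto [-1, 4].
x_proj = clip(0.2285) = 0.2285
y_proj = clip(-2.755) = -1.0
Step 4: Evaluate f.
f(0.2285, -1.0) = 12.8273


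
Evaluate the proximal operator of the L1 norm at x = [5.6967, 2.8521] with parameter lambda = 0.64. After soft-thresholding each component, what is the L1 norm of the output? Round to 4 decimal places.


Soft-thresholding with lambda = 0.64:
prox(5.6967) = sign(5.6967)*max(|5.6967| - 0.64, 0) = 5.0567
prox(2.8521) = sign(2.8521)*max(|2.8521| - 0.64, 0) = 2.2121
prox(x) = [5.0567, 2.2121]
||prox(x)||_1 = 5.0567 + 2.2121 = 7.2688


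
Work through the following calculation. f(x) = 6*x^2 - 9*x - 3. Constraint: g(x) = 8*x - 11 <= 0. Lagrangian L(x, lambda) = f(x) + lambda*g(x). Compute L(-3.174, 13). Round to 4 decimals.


Step 1: Evaluate f(x).
f(-3.174) = 6*(-3.174)^2 - 9*(-3.174) - 3 = 86.0117
Step 2: Evaluate g(x).
g(-3.174) = 8*-3.174 - 11 = -36.392
Step 3: Compute Lagrangian.
L = 86.0117 + 13*-36.392 = -387.0843
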